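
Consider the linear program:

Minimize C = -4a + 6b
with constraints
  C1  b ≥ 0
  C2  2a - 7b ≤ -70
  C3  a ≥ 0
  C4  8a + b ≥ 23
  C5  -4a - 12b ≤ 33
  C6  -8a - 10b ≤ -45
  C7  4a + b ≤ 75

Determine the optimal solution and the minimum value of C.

Corner points and C = -4a + 6b:
  (91/58, 303/29) → C = 1636/29
  (91/6, 43/3) → C = 76/3
  (0, 23) → C = 138
  (0, 75) → C = 450

At the optimal vertex, 2a - 7b = -70 and 4a + b = 75.
Solving simultaneously gives a = 91/6, b = 43/3.

a = 91/6, b = 43/3, minimum C = 76/3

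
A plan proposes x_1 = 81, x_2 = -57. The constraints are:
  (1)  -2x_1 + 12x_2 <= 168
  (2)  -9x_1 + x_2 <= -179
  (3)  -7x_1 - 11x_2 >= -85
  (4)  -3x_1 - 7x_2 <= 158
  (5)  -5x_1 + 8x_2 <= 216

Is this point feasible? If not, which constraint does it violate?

(1): -846 ≤ 168 ✓
(2): -786 ≤ -179 ✓
(3): 60 ≥ -85 ✓
(4): 156 ≤ 158 ✓
(5): -861 ≤ 216 ✓

feasible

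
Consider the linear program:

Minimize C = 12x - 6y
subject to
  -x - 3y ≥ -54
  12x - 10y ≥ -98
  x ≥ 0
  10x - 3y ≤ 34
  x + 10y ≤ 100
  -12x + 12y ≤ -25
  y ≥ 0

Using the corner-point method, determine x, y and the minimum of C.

x = 25/12, y = 0, minimum C = 25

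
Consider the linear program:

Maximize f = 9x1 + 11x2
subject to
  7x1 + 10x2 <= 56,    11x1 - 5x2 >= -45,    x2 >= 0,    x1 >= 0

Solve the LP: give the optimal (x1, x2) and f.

Feasible corners and f = 9x1 + 11x2:
  (8, 0) → f = 72
  (0, 28/5) → f = 308/5
  (0, 0) → f = 0

The binding constraints are 7x1 + 10x2 = 56 and x2 = 0.
Solving simultaneously gives x1 = 8, x2 = 0.

x1 = 8, x2 = 0, maximum f = 72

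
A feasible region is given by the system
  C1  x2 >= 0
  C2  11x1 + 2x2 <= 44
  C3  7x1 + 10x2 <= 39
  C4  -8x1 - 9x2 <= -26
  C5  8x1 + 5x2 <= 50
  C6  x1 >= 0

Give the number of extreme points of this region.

The feasible vertices (each the meet of two boundaries and inside every other half-plane) are:
  (4, 0)
  (13/4, 0)
  (181/48, 121/96)
  (0, 39/10)
  (0, 26/9)

5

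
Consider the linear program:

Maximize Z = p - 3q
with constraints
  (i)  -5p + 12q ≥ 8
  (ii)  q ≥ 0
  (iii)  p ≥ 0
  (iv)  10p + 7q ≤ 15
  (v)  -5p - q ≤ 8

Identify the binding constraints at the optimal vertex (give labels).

Extreme points and Z = p - 3q:
  (0, 2/3) → Z = -2
  (4/5, 1) → Z = -11/5
  (0, 15/7) → Z = -45/7

The maximum is at (0, 2/3). Substituting into each constraint, equality holds for (i) and (iii); the remaining constraints have slack.

(i) and (iii)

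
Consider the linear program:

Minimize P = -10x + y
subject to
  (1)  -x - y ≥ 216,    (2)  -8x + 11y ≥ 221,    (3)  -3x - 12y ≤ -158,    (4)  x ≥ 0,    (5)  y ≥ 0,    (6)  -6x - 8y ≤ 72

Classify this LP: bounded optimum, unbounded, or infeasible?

The boundaries -x - y = 216 and -6x - 8y = 72 meet at (-828, 612), but that point violates x ≥ 0. Every candidate vertex is excluded by some other constraint, so the feasible region is empty.

infeasible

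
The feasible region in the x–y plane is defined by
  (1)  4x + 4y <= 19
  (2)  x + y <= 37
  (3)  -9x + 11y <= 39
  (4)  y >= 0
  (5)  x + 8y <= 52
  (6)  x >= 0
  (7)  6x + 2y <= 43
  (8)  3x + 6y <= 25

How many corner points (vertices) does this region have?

The feasible vertices (each the meet of two boundaries and inside every other half-plane) are:
  (19/4, 0)
  (7/6, 43/12)
  (0, 39/11)
  (41/87, 114/29)
  (0, 0)

5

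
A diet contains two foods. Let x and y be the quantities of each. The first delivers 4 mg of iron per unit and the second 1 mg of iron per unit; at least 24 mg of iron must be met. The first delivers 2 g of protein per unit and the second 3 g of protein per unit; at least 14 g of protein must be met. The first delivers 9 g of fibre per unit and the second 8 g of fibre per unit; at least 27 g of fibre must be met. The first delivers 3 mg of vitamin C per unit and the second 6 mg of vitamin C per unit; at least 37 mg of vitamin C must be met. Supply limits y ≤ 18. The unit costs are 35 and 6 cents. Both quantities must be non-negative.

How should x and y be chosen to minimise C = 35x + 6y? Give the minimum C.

x = 3/2, y = 18, minimum C = 321/2

Corner points and C = 35x + 6y:
  (37/3, 0) → C = 1295/3
  (107/21, 76/21) → C = 4201/21
  (3/2, 18) → C = 321/2
The feasible region is unbounded (it extends along (1, 0)), but C strictly increases along every unbounded feasible direction, so there is no improving ray and the minimum is attained at a vertex.

The optimum lies where 4x + y = 24 and y = 18.
Solving simultaneously gives x = 3/2, y = 18.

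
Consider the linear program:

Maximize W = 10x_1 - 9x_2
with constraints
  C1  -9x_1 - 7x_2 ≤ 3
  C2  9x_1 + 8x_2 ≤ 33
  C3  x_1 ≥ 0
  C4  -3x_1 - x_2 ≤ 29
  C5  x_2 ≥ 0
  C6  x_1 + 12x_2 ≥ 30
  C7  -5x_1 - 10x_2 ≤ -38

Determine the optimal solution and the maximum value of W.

Feasible corners and W = 10x_1 - 9x_2:
  (0, 33/8) → W = -297/8
  (13/25, 177/50) → W = -1333/50
  (0, 19/5) → W = -171/5

The binding constraints are 9x_1 + 8x_2 = 33 and -5x_1 - 10x_2 = -38.
Solving simultaneously gives x_1 = 13/25, x_2 = 177/50.

x_1 = 13/25, x_2 = 177/50, maximum W = -1333/50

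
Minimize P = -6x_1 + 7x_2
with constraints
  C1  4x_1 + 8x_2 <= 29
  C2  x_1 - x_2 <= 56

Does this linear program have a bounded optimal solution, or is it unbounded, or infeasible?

unbounded

From the feasible point (159/4, -65/4), moving in the direction (-1, -1) keeps every constraint satisfied while P decreases without bound.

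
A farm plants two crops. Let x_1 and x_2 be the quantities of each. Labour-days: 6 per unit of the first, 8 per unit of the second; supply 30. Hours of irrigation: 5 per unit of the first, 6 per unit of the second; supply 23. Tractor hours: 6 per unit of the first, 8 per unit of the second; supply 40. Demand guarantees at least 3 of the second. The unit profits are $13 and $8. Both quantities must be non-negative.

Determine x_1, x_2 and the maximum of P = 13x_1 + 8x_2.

x_1 = 1, x_2 = 3, maximum P = 37

Corner points and P = 13x_1 + 8x_2:
  (0, 15/4) → P = 30
  (0, 3) → P = 24
  (1, 3) → P = 37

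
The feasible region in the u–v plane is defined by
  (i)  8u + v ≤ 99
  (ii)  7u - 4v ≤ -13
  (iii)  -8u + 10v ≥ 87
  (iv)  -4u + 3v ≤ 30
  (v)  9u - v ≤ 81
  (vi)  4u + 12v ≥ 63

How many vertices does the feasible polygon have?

Of the 15 pairwise boundary intersections, those satisfying every inequality are:
  (383/39, 797/39)
  (267/28, 159/7)
  (109/19, 505/38)
  (-39/16, 27/4)

4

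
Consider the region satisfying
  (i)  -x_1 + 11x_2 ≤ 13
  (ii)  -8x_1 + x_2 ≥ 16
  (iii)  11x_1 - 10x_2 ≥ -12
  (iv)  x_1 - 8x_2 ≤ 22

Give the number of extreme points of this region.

3

Pairwise boundary intersections that survive every other constraint:
  (-148/69, -80/69)
  (-50/21, -64/21)
  (-158/39, -127/39)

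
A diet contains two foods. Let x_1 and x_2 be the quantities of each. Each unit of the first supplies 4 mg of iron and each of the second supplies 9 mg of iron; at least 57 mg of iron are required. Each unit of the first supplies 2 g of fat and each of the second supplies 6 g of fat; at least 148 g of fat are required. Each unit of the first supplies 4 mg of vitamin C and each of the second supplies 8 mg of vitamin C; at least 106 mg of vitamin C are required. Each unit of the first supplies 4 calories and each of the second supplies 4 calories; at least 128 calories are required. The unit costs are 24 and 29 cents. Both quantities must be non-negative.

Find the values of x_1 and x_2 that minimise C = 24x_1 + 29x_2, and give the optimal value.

Corner points and C = 24x_1 + 29x_2:
  (0, 32) → C = 928
  (74, 0) → C = 1776
  (11, 21) → C = 873
The feasible region is unbounded (it extends along (0, 1), (1, 0)), but C strictly increases along every unbounded feasible direction, so there is no improving ray and the minimum is attained at a vertex.

At the optimal vertex, 2x_1 + 6x_2 = 148 and 4x_1 + 4x_2 = 128.
Solving simultaneously gives x_1 = 11, x_2 = 21.

x_1 = 11, x_2 = 21, minimum C = 873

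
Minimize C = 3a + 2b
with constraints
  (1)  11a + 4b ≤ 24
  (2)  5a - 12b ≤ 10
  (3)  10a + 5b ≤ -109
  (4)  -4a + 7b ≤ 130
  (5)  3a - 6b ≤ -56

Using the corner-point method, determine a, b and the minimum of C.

Feasible corners and C = 3a + 2b:
  (-1630/13, -690/13) → C = -6270/13
  (-122, -155/3) → C = -1408/3
  (-157/10, 48/5) → C = -279/10
  (-934/75, 233/75) → C = -2336/75

At the optimal vertex, 5a - 12b = 10 and -4a + 7b = 130.
Solving simultaneously gives a = -1630/13, b = -690/13.

a = -1630/13, b = -690/13, minimum C = -6270/13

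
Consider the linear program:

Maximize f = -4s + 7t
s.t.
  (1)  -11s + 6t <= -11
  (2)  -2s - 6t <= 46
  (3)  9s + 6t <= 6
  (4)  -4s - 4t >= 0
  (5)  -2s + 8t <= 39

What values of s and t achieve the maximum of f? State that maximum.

s = 11/17, t = -11/17, maximum f = -121/17

Extreme points and f = -4s + 7t:
  (-35/13, -88/13) → f = -476/13
  (11/17, -11/17) → f = -121/17
  (52/7, -71/7) → f = -705/7
  (2, -2) → f = -22

At the optimal vertex, -11s + 6t = -11 and -4s - 4t = 0.
Solving simultaneously gives s = 11/17, t = -11/17.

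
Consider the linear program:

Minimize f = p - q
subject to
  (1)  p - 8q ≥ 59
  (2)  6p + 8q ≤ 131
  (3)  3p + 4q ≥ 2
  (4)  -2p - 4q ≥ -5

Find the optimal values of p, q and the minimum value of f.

p = 9, q = -25/4, minimum f = 61/4

Extreme points and f = p - q:
  (9, -25/4) → f = 61/4
  (69/5, -113/20) → f = 389/20
  (121/2, -29) → f = 179/2
The feasible region is unbounded (it extends along (4, -3)), but f strictly increases along every unbounded feasible direction, so there is no improving ray and the minimum is attained at a vertex.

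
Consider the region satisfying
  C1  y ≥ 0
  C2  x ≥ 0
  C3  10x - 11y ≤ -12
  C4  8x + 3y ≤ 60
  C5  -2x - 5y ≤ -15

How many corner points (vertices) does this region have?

Of the 10 pairwise boundary intersections, those satisfying every inequality are:
  (0, 20)
  (0, 3)
  (312/59, 348/59)
  (35/24, 29/12)

4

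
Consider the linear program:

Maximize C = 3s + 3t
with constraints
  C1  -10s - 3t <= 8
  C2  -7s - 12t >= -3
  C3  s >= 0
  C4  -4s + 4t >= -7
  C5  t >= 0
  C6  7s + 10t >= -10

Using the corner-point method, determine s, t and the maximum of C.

Corner points and C = 3s + 3t:
  (0, 1/4) → C = 3/4
  (3/7, 0) → C = 9/7
  (0, 0) → C = 0

The optimum lies where -7s - 12t = -3 and t = 0.
Solving simultaneously gives s = 3/7, t = 0.

s = 3/7, t = 0, maximum C = 9/7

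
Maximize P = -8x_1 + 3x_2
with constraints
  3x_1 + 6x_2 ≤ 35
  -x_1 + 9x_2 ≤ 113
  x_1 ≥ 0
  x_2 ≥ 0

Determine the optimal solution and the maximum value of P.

x_1 = 0, x_2 = 35/6, maximum P = 35/2

Feasible corners and P = -8x_1 + 3x_2:
  (0, 35/6) → P = 35/2
  (35/3, 0) → P = -280/3
  (0, 0) → P = 0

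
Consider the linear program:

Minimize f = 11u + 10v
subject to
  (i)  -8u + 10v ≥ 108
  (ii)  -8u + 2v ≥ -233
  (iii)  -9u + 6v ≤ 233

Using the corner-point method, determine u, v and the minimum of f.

u = -841/21, v = -446/21, minimum f = -13711/21

Corner points and f = 11u + 10v:
  (1273/32, 341/8) → f = 27643/32
  (-841/21, -446/21) → f = -13711/21
  (932/15, 3961/30) → f = 10019/5

The optimum lies where -8u + 10v = 108 and -9u + 6v = 233.
Solving simultaneously gives u = -841/21, v = -446/21.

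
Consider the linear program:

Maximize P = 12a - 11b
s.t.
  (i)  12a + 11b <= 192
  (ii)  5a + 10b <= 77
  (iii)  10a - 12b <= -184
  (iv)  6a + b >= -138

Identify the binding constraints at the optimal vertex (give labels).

Corner points and P = 12a - 11b:
  (-229/40, 169/16) → P = -14791/80
  (-1457/55, 1152/55) → P = -30156/55
  (-920/41, -138/41) → P = -9522/41

The maximum is at (-229/40, 169/16). Substituting into each constraint, equality holds for (ii) and (iii); the remaining constraints have slack.

(ii) and (iii)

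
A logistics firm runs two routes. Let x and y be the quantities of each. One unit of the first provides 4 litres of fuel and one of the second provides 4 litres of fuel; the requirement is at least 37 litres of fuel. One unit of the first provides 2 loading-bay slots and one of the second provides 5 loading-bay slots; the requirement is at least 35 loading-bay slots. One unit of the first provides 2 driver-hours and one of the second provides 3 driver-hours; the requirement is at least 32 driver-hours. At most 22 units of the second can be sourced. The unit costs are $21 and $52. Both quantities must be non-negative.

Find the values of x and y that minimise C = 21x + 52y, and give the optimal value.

Feasible corners and C = 21x + 52y:
  (0, 32/3) → C = 1664/3
  (0, 22) → C = 1144
  (35/2, 0) → C = 735/2
  (55/4, 3/2) → C = 1467/4
The feasible region is unbounded (it extends along (1, 0)), but C strictly increases along every unbounded feasible direction, so there is no improving ray and the minimum is attained at a vertex.

At the optimal vertex, 2x + 5y = 35 and 2x + 3y = 32.
Solving simultaneously gives x = 55/4, y = 3/2.

x = 55/4, y = 3/2, minimum C = 1467/4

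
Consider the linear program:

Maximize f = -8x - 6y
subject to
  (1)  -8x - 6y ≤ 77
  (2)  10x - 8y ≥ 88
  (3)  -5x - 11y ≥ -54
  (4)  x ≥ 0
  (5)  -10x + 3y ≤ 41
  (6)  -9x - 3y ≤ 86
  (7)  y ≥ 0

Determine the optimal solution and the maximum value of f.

Vertices and f = -8x - 6y:
  (28/3, 2/3) → f = -236/3
  (44/5, 0) → f = -352/5
  (54/5, 0) → f = -432/5

At the optimal vertex, 10x - 8y = 88 and y = 0.
Solving simultaneously gives x = 44/5, y = 0.

x = 44/5, y = 0, maximum f = -352/5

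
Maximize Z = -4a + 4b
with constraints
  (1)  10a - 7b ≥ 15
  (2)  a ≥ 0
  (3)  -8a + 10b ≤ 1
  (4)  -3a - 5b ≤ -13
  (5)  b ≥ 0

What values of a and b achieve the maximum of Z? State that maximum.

Feasible corners and Z = -4a + 4b:
  (157/44, 65/22) → Z = -27/11
  (166/71, 85/71) → Z = -324/71
  (13/3, 0) → Z = -52/3
The feasible region is unbounded (it extends along (5, 4), (1, 0)), but Z strictly decreases along every unbounded feasible direction, so there is no improving ray and the maximum is attained at a vertex.

The binding constraints are 10a - 7b = 15 and -8a + 10b = 1.
Solving simultaneously gives a = 157/44, b = 65/22.

a = 157/44, b = 65/22, maximum Z = -27/11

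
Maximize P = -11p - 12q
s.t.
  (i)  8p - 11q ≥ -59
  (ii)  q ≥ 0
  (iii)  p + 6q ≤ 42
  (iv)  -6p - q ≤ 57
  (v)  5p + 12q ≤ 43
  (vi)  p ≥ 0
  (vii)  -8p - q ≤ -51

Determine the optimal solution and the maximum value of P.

p = 51/8, q = 0, maximum P = -561/8

Extreme points and P = -11p - 12q:
  (43/5, 0) → P = -473/5
  (51/8, 0) → P = -561/8
  (569/91, 89/91) → P = -7327/91

At the optimal vertex, q = 0 and -8p - q = -51.
Solving simultaneously gives p = 51/8, q = 0.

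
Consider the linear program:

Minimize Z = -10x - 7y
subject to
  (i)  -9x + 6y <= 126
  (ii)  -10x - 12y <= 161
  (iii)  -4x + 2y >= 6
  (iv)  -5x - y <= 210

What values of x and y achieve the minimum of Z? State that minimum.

Corner points and Z = -10x - 7y:
  (-59/4, -9/8) → Z = 1243/8
  (36, 75) → Z = -885
  (-197/34, -146/17) → Z = 2007/17

The binding constraints are -9x + 6y = 126 and -4x + 2y = 6.
Solving simultaneously gives x = 36, y = 75.

x = 36, y = 75, minimum Z = -885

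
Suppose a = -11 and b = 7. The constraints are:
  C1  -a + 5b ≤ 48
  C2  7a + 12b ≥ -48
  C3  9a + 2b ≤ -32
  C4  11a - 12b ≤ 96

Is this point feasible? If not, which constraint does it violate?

feasible

C1: 46 ≤ 48 ✓
C2: 7 ≥ -48 ✓
C3: -85 ≤ -32 ✓
C4: -205 ≤ 96 ✓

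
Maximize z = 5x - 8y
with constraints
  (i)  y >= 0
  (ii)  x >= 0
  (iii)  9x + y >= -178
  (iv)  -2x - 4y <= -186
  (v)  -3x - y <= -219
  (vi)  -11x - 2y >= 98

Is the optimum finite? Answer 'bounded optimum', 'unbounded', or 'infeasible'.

The boundaries y = 0 and -2x - 4y = -186 meet at (93, 0), but that point violates -11x - 2y ≥ 98. Every candidate vertex is excluded by some other constraint, so the feasible region is empty.

infeasible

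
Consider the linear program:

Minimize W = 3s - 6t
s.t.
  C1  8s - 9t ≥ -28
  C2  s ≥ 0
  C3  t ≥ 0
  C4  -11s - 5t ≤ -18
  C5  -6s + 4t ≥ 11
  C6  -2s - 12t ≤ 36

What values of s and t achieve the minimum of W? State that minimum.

s = 13/22, t = 40/11, minimum W = -441/22

The optimum lies where 8s - 9t = -28 and -6s + 4t = 11.
Solving simultaneously gives s = 13/22, t = 40/11.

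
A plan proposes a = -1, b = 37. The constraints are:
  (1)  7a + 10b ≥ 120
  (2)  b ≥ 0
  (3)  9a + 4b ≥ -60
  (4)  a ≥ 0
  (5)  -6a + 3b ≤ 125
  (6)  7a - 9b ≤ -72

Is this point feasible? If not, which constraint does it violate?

Constraint (4): a = -1, which is not ≥ 0. All other constraints are satisfied.

not feasible — violates (4)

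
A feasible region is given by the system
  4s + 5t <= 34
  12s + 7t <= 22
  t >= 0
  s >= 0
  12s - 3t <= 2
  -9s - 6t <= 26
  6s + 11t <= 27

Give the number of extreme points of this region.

5

Intersecting each pair of boundary lines and keeping only the points that satisfy every inequality leaves:
  (2/3, 2)
  (53/90, 32/15)
  (0, 0)
  (1/6, 0)
  (0, 27/11)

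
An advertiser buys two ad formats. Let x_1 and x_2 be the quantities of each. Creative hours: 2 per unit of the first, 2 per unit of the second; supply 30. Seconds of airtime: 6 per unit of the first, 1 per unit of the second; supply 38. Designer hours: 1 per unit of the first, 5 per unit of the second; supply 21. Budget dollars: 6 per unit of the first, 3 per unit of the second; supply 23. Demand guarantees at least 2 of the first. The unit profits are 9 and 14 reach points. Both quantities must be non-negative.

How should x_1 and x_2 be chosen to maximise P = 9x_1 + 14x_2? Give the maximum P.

Extreme points and P = 9x_1 + 14x_2:
  (23/6, 0) → P = 69/2
  (2, 0) → P = 18
  (2, 11/3) → P = 208/3

At the optimal vertex, 6x_1 + 3x_2 = 23 and x_1 = 2.
Solving simultaneously gives x_1 = 2, x_2 = 11/3.

x_1 = 2, x_2 = 11/3, maximum P = 208/3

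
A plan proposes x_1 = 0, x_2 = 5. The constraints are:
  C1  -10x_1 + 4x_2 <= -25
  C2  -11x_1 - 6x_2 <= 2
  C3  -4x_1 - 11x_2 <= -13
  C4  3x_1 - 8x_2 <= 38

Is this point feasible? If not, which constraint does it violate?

Constraint C1: -10x_1 + 4x_2 = 20, which is not ≤ -25. All other constraints are satisfied.

not feasible — violates C1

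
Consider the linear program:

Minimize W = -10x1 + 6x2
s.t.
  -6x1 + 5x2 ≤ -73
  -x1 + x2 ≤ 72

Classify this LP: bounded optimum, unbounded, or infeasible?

From the feasible point (433, 505), moving in the direction (1, 1) keeps every constraint satisfied while W decreases without bound.

unbounded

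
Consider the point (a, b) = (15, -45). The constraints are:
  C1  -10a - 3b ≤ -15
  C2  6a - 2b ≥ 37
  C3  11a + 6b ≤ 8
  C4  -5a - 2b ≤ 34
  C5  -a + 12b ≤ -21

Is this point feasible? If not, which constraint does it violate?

feasible

C1: -15 ≤ -15 ✓
C2: 180 ≥ 37 ✓
C3: -105 ≤ 8 ✓
C4: 15 ≤ 34 ✓
C5: -555 ≤ -21 ✓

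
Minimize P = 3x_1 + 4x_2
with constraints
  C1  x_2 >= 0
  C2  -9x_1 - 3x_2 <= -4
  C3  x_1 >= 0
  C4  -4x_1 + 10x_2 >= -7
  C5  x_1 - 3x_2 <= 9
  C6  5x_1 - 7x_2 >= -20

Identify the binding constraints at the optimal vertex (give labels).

Extreme points and P = 3x_1 + 4x_2:
  (4/9, 0) → P = 4/3
  (7/4, 0) → P = 21/4
  (0, 4/3) → P = 16/3
  (0, 20/7) → P = 80/7
The feasible region is unbounded (it extends along (5, 2), (7, 5)), but P strictly increases along every unbounded feasible direction, so there is no improving ray and the minimum is attained at a vertex.

The minimum is at (4/9, 0). Substituting into each constraint, equality holds for C1 and C2; the remaining constraints have slack.

C1 and C2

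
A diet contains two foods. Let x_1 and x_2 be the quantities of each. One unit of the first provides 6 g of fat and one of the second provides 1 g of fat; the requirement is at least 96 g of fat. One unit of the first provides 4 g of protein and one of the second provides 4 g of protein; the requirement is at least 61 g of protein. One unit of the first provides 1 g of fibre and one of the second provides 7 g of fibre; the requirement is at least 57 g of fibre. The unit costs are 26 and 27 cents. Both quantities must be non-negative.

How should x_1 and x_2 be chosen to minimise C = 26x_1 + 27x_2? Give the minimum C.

Vertices and C = 26x_1 + 27x_2:
  (0, 96) → C = 2592
  (57, 0) → C = 1482
  (15, 6) → C = 552
The feasible region is unbounded (it extends along (0, 1), (1, 0)), but C strictly increases along every unbounded feasible direction, so there is no improving ray and the minimum is attained at a vertex.

The optimum lies where 6x_1 + x_2 = 96 and x_1 + 7x_2 = 57.
Solving simultaneously gives x_1 = 15, x_2 = 6.

x_1 = 15, x_2 = 6, minimum C = 552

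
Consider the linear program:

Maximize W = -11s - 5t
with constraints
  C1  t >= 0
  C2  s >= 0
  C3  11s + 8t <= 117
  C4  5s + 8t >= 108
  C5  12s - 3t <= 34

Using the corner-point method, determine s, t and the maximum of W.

s = 0, t = 27/2, maximum W = -135/2

Corner points and W = -11s - 5t:
  (0, 117/8) → W = -585/8
  (0, 27/2) → W = -135/2
  (3/2, 201/16) → W = -1269/16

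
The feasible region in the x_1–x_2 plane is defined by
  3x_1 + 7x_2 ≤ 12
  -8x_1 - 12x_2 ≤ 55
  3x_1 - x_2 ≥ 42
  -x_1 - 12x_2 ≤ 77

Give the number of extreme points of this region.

3

Intersecting each pair of boundary lines and keeping only the points that satisfy every inequality leaves:
  (51/4, -15/4)
  (683/29, -243/29)
  (427/37, -273/37)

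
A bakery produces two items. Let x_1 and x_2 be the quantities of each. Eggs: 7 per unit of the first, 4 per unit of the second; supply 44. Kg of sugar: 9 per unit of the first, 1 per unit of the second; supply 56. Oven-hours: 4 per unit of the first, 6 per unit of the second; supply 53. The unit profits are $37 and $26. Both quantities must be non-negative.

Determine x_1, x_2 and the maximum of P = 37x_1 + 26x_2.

x_1 = 2, x_2 = 15/2, maximum P = 269

Corner points and P = 37x_1 + 26x_2:
  (0, 0) → P = 0
  (0, 53/6) → P = 689/3
  (56/9, 0) → P = 2072/9
  (180/29, 4/29) → P = 6764/29
  (2, 15/2) → P = 269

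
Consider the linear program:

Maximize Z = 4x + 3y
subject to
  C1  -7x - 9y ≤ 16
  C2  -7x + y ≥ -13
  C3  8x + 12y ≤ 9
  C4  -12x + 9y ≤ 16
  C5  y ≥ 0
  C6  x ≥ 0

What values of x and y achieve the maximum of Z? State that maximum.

Feasible corners and Z = 4x + 3y:
  (9/8, 0) → Z = 9/2
  (0, 3/4) → Z = 9/4
  (0, 0) → Z = 0

The optimum lies where 8x + 12y = 9 and y = 0.
Solving simultaneously gives x = 9/8, y = 0.

x = 9/8, y = 0, maximum Z = 9/2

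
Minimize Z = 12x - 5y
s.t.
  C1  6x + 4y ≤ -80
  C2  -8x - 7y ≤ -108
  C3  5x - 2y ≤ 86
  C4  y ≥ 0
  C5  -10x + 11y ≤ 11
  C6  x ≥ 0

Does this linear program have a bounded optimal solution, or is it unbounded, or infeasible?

The boundaries -8x - 7y = -108 and y = 0 meet at (27/2, 0), but that point violates 6x + 4y ≤ -80. Every candidate vertex is excluded by some other constraint, so the feasible region is empty.

infeasible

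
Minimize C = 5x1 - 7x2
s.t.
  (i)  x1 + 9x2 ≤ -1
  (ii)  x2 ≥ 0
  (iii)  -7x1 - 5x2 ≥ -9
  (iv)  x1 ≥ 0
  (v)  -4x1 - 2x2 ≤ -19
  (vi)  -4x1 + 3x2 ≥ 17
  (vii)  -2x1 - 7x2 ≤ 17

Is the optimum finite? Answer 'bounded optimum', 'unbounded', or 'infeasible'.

infeasible

The boundaries -4x1 + 3x2 = 17 and -2x1 - 7x2 = 17 meet at (-5, -1), but that point violates x2 ≥ 0. Every candidate vertex is excluded by some other constraint, so the feasible region is empty.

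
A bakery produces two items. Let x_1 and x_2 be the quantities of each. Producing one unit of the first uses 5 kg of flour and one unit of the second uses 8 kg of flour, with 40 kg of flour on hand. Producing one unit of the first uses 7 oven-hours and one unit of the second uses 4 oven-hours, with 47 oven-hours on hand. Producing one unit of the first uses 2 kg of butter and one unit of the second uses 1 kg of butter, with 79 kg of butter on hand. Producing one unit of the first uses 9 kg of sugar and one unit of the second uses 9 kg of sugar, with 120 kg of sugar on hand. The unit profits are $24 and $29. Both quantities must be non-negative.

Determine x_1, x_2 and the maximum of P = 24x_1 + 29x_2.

x_1 = 6, x_2 = 5/4, maximum P = 721/4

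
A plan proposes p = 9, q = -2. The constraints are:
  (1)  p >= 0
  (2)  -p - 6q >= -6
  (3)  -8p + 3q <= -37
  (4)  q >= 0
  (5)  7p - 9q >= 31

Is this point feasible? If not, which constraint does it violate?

not feasible — violates (4)

Constraint (4): q = -2, which is not ≥ 0. All other constraints are satisfied.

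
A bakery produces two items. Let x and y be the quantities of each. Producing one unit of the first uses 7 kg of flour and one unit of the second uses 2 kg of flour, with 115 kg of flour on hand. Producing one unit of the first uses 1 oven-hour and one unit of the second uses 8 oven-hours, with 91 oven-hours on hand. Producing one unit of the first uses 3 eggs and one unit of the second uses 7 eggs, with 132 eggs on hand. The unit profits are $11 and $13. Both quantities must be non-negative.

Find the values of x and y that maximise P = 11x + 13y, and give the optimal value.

Extreme points and P = 11x + 13y:
  (0, 0) → P = 0
  (0, 91/8) → P = 1183/8
  (115/7, 0) → P = 1265/7
  (41/3, 29/3) → P = 276

x = 41/3, y = 29/3, maximum P = 276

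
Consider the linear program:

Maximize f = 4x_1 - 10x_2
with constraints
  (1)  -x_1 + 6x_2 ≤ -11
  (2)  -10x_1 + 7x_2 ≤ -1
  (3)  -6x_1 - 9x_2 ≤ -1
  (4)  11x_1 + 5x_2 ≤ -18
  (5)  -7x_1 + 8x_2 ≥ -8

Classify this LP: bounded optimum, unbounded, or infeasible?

infeasible

The boundaries -x_1 + 6x_2 = -11 and -10x_1 + 7x_2 = -1 meet at (-71/53, -109/53), but that point violates -6x_1 - 9x_2 ≤ -1. Every candidate vertex is excluded by some other constraint, so the feasible region is empty.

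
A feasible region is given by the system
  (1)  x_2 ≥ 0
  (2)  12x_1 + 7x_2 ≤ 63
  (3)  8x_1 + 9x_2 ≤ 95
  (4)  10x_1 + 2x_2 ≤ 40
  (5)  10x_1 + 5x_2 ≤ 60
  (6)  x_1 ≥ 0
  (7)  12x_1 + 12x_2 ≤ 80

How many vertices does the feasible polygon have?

Intersecting each pair of boundary lines and keeping only the points that satisfy every inequality leaves:
  (4, 0)
  (0, 0)
  (77/23, 75/23)
  (49/15, 17/5)
  (0, 20/3)

5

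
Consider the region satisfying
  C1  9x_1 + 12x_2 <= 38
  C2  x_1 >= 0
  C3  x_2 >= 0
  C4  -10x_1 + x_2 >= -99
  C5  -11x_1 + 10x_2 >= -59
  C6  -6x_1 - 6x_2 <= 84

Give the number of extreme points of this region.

The feasible vertices (each the meet of two boundaries and inside every other half-plane) are:
  (0, 19/6)
  (38/9, 0)
  (0, 0)

3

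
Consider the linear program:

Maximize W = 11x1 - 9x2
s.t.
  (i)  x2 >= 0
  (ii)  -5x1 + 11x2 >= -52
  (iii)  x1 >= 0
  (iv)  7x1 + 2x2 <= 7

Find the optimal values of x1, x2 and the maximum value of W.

Extreme points and W = 11x1 - 9x2:
  (0, 0) → W = 0
  (1, 0) → W = 11
  (0, 7/2) → W = -63/2

x1 = 1, x2 = 0, maximum W = 11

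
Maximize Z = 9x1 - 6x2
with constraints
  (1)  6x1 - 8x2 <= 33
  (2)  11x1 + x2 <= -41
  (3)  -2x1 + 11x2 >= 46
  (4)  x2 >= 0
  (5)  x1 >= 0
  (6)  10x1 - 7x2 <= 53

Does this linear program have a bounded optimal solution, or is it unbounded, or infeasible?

infeasible

The boundaries 11x1 + x2 = -41 and -2x1 + 11x2 = 46 meet at (-497/123, 424/123), but that point violates x1 ≥ 0. Every candidate vertex is excluded by some other constraint, so the feasible region is empty.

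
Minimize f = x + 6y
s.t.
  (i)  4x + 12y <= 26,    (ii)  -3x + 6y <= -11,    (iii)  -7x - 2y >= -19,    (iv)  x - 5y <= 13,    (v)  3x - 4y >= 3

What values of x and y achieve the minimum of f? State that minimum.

x = -23/9, y = -28/9, minimum f = -191/9

The optimum lies where -3x + 6y = -11 and x - 5y = 13.
Solving simultaneously gives x = -23/9, y = -28/9.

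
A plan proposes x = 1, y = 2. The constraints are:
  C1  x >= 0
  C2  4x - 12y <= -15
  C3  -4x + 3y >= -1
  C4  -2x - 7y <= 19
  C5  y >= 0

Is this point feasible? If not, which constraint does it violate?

C1: 1 ≥ 0 ✓
C2: -20 ≤ -15 ✓
C3: 2 ≥ -1 ✓
C4: -16 ≤ 19 ✓
C5: 2 ≥ 0 ✓

feasible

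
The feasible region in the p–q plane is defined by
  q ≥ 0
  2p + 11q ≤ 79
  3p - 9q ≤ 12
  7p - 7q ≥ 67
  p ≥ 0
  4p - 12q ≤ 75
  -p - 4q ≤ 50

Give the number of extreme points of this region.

Pairwise boundary intersections that survive every other constraint:
  (281/17, 71/17)
  (1290/91, 419/91)
  (173/14, 39/14)

3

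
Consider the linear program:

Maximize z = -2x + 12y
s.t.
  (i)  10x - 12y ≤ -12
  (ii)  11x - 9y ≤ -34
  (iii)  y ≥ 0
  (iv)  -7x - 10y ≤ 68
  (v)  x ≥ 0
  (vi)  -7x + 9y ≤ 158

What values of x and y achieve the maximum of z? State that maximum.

x = 31, y = 125/3, maximum z = 438

Extreme points and z = -2x + 12y:
  (0, 34/9) → z = 136/3
  (31, 125/3) → z = 438
  (0, 158/9) → z = 632/3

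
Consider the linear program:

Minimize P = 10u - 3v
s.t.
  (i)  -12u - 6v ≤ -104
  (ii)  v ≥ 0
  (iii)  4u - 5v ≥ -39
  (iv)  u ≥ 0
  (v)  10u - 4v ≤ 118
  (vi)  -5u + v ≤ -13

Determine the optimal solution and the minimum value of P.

Extreme points and P = 10u - 3v:
  (26/3, 0) → P = 260/3
  (13/3, 26/3) → P = 52/3
  (59/5, 0) → P = 118
  (373/17, 431/17) → P = 2437/17
  (104/21, 247/21) → P = 299/21

At the optimal vertex, 4u - 5v = -39 and -5u + v = -13.
Solving simultaneously gives u = 104/21, v = 247/21.

u = 104/21, v = 247/21, minimum P = 299/21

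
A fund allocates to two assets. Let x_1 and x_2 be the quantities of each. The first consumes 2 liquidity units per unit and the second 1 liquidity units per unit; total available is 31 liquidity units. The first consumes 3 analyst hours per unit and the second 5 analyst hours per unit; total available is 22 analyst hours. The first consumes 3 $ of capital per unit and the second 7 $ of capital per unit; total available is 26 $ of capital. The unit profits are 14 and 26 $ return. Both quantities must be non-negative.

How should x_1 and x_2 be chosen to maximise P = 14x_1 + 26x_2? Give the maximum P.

x_1 = 4, x_2 = 2, maximum P = 108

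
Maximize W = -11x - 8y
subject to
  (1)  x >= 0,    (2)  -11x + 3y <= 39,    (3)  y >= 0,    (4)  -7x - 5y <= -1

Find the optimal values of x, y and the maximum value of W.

The feasible region is unbounded (it extends along (1, 0), (3, 11)), but W strictly decreases along every unbounded feasible direction, so there is no improving ray and the maximum is attained at a vertex.

The binding constraints are y = 0 and -7x - 5y = -1.
Solving simultaneously gives x = 1/7, y = 0.

x = 1/7, y = 0, maximum W = -11/7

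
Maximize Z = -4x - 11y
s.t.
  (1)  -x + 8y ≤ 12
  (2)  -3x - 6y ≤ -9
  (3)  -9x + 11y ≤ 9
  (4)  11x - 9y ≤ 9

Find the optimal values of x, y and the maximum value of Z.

x = 45/31, y = 24/31, maximum Z = -444/31

Corner points and Z = -4x - 11y:
  (60/61, 99/61) → Z = -1329/61
  (180/79, 141/79) → Z = -2271/79
  (15/29, 36/29) → Z = -456/29
  (45/31, 24/31) → Z = -444/31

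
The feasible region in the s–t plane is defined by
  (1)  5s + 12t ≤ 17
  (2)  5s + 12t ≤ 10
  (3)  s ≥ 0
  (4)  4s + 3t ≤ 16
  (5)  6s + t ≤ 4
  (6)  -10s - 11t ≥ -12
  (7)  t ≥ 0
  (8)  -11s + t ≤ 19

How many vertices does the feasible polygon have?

5

Intersecting each pair of boundary lines and keeping only the points that satisfy every inequality leaves:
  (0, 5/6)
  (34/65, 8/13)
  (0, 0)
  (4/7, 4/7)
  (2/3, 0)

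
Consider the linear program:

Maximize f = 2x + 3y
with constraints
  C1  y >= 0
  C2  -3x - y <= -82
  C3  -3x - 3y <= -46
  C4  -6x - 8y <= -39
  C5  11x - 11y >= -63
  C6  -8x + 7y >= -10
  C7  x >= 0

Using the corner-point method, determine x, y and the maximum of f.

x = 551/11, y = 614/11, maximum f = 2944/11

Feasible corners and f = 2x + 3y:
  (839/44, 1091/44) → f = 4951/44
  (584/29, 626/29) → f = 3046/29
  (551/11, 614/11) → f = 2944/11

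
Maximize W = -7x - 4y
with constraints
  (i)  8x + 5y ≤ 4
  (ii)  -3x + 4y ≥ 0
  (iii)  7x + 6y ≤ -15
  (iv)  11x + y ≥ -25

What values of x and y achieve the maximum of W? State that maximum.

x = -100/47, y = -75/47, maximum W = 1000/47

Corner points and W = -7x - 4y:
  (-30/23, -45/46) → W = 300/23
  (-100/47, -75/47) → W = 1000/47
  (-135/59, 10/59) → W = 905/59

The binding constraints are -3x + 4y = 0 and 11x + y = -25.
Solving simultaneously gives x = -100/47, y = -75/47.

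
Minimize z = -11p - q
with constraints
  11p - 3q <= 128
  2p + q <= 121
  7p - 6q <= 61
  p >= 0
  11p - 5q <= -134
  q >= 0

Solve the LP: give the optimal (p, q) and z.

p = 157/7, q = 533/7, minimum z = -2260/7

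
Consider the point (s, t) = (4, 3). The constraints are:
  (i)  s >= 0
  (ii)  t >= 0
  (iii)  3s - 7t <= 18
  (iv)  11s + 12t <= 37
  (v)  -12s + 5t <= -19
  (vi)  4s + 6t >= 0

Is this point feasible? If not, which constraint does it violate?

not feasible — violates (iv)

Constraint (iv): 11s + 12t = 80, which is not ≤ 37. All other constraints are satisfied.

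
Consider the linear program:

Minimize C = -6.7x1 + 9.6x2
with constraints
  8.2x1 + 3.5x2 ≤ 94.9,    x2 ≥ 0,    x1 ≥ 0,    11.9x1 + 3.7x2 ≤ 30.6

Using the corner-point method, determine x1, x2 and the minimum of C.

Extreme points and C = -6.7x1 + 9.6x2:
  (0, 0) → C = 0
  (18/7, 0) → C = -603/35
  (0, 306/37) → C = 14688/185

At the optimal vertex, x2 = 0 and 11.9x1 + 3.7x2 = 30.6.
Solving simultaneously gives x1 = 18/7, x2 = 0.

x1 = 18/7, x2 = 0, minimum C = -603/35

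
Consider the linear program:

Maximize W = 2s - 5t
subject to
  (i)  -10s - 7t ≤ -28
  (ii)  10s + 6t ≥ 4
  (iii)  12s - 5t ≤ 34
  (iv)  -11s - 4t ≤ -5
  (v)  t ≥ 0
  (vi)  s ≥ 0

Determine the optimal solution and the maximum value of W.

s = 17/6, t = 0, maximum W = 17/3

Corner points and W = 2s - 5t:
  (14/5, 0) → W = 28/5
  (0, 4) → W = -20
  (17/6, 0) → W = 17/3
The feasible region is unbounded (it extends along (0, 1), (5, 12)), but W strictly decreases along every unbounded feasible direction, so there is no improving ray and the maximum is attained at a vertex.

The binding constraints are 12s - 5t = 34 and t = 0.
Solving simultaneously gives s = 17/6, t = 0.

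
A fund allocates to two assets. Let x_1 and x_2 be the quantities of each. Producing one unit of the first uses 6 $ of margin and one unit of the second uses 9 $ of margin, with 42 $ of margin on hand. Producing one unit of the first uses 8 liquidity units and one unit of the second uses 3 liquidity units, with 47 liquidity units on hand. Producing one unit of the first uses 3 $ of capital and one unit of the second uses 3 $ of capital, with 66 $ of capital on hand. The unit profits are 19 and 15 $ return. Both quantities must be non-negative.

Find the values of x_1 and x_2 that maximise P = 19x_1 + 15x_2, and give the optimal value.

Corner points and P = 19x_1 + 15x_2:
  (0, 0) → P = 0
  (0, 14/3) → P = 70
  (47/8, 0) → P = 893/8
  (11/2, 1) → P = 239/2

x_1 = 11/2, x_2 = 1, maximum P = 239/2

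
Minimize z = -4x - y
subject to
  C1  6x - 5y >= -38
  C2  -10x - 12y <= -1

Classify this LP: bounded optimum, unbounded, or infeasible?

From the feasible point (-451/122, 193/61), moving in the direction (12, -10) keeps every constraint satisfied while z decreases without bound.

unbounded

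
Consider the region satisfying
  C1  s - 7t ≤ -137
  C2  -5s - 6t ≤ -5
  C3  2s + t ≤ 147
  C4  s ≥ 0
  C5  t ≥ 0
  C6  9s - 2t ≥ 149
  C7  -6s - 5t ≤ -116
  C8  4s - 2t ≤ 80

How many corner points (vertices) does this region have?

Of the 28 pairwise boundary intersections, those satisfying every inequality are:
  (1317/61, 1382/61)
  (417/13, 314/13)
  (443/13, 1025/13)
  (187/4, 107/2)

4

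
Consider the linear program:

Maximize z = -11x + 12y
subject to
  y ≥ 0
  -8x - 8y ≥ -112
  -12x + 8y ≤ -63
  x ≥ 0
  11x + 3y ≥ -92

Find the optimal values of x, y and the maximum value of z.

x = 35/4, y = 21/4, maximum z = -133/4

Corner points and z = -11x + 12y:
  (14, 0) → z = -154
  (21/4, 0) → z = -231/4
  (35/4, 21/4) → z = -133/4

The optimum lies where -8x - 8y = -112 and -12x + 8y = -63.
Solving simultaneously gives x = 35/4, y = 21/4.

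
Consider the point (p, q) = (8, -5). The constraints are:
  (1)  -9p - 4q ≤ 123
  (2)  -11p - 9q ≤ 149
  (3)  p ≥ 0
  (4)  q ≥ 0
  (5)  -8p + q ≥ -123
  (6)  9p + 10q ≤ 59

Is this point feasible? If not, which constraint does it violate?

Constraint (4): q = -5, which is not ≥ 0. All other constraints are satisfied.

not feasible — violates (4)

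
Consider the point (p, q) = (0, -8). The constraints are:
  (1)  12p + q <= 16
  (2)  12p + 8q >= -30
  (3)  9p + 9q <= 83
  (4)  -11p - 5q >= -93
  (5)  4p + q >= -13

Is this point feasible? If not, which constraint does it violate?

Constraint (2): 12p + 8q = -64, which is not ≥ -30. All other constraints are satisfied.

not feasible — violates (2)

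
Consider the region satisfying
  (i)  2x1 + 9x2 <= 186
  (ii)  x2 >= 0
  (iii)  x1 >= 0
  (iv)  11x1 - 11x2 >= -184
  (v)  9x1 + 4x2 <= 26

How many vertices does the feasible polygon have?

Pairwise boundary intersections that survive every other constraint:
  (0, 0)
  (26/9, 0)
  (0, 13/2)

3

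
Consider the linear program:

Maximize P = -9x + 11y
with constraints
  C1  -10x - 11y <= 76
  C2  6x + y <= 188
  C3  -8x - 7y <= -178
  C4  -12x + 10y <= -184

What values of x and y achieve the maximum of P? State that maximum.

x = 86/3, y = 16, maximum P = -82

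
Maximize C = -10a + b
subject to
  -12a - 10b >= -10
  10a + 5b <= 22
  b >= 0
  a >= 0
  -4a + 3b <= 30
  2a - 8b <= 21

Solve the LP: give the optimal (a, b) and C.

a = 0, b = 1, maximum C = 1

Extreme points and C = -10a + b:
  (5/6, 0) → C = -25/3
  (0, 1) → C = 1
  (0, 0) → C = 0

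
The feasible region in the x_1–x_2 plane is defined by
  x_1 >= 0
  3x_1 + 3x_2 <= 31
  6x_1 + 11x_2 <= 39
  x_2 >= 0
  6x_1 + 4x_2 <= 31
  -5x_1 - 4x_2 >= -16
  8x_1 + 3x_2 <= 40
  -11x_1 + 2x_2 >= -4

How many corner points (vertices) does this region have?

Of the 28 pairwise boundary intersections, those satisfying every inequality are:
  (0, 39/11)
  (0, 0)
  (20/31, 99/31)
  (4/11, 0)
  (8/9, 26/9)

5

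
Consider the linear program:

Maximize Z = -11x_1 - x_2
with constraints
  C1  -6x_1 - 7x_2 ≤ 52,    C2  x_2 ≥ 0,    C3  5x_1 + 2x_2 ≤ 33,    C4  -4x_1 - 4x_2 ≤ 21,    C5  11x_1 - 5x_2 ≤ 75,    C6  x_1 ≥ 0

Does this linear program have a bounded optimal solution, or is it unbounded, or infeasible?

Corner points and Z = -11x_1 - x_2:
  (33/5, 0) → Z = -363/5
  (0, 0) → Z = 0
  (0, 33/2) → Z = -33/2
The feasible region has finitely many vertices and no improving ray; the maximum is 0 at (0, 0).

bounded optimum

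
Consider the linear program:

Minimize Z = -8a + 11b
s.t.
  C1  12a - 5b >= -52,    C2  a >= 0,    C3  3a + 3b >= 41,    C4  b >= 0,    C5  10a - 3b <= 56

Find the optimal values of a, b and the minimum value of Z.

The binding constraints are 3a + 3b = 41 and 10a - 3b = 56.
Solving simultaneously gives a = 97/13, b = 242/39.

a = 97/13, b = 242/39, minimum Z = 334/39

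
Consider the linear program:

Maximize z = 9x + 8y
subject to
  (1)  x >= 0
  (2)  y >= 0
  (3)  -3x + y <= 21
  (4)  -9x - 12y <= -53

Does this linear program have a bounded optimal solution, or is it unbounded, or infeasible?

unbounded

From the feasible point (0, 21), moving in the direction (1, 3) keeps every constraint satisfied while z increases without bound.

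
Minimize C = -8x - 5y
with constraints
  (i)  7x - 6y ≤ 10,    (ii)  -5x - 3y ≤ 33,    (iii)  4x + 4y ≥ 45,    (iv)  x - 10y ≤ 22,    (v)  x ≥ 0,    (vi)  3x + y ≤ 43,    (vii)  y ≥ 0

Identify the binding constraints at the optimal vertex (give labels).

(v) and (vi)

Corner points and C = -8x - 5y:
  (155/26, 275/52) → C = -3855/52
  (268/25, 271/25) → C = -3499/25
  (0, 45/4) → C = -225/4
  (0, 43) → C = -215

The minimum is at (0, 43). Substituting into each constraint, equality holds for (v) and (vi); the remaining constraints have slack.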